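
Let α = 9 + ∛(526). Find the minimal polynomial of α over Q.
m_α(x) = x^3 - 27x^2 + 243x - 1255

Set β = α - 9 = ∛(526), so β^3 = 526. Then (α - 9)^3 - 526 = 0, i.e. α is a root of g(x) = (x - 9)^3 - 526 = x^3 - 27x^2 + 243x - 1255. Since g(x) = h(x - 9) where h(x) = x^3 - 526, and h is irreducible over Q (because 526 is not a perfect cube, so h has no rational root, and a monic cubic with no rational root is irreducible), g is also irreducible (irreducibility is preserved under the substitution x → x - 9). Hence m_α(x) = x^3 - 27x^2 + 243x - 1255.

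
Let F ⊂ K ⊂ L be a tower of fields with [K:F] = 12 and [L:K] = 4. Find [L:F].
[L:F] = 48

The tower law says that for any tower of field extensions F ⊂ K ⊂ L with finite degrees, [L:F] = [L:K] · [K:F]. Here this gives [L:F] = 4 · 12 = 48.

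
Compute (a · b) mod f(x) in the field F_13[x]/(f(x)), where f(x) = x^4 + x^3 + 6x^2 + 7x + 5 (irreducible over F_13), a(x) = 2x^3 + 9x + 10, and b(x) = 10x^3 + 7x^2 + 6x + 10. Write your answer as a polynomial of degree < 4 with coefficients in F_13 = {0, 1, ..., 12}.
a · b ≡ 8x^2 + 4x + 4 (mod f(x))

Multiply in F_13[x]: a(x)·b(x) = (2x^3 + 9x + 10)·(10x^3 + 7x^2 + 6x + 10) = 7x^6 + x^5 + 11x^4 + x^3 + 7x^2 + 7x + 9. This has degree ≥ 4, so divide by f(x) over F_13: 7x^6 + x^5 + 11x^4 + x^3 + 7x^2 + 7x + 9 = (7x^2 + 7x + 1)·(x^4 + x^3 + 6x^2 + 7x + 5) + (8x^2 + 4x + 4). Hence a·b ≡ 8x^2 + 4x + 4 (mod f). (F_13[x]/(f) is a field with 13^4 = 28561 elements since f is irreducible of degree 4.)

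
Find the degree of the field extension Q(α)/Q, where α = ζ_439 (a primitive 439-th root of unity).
[Q(α):Q] = 438

The minimal polynomial of ζ_439 over Q is the 439-th cyclotomic polynomial Φ_439(x), which is irreducible over Q and has degree φ(439) = 438. Hence [Q(α):Q] = φ(439) = 438.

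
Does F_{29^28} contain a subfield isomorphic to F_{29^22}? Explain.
No: F_{29^22} is not a subfield of F_{29^28}

F_{p^m} embeds in F_{p^n} iff m | n. Here 22 ∤ 28 (since 28 = 1·22 + 6 with remainder 6 ≠ 0), so F_{29^22} is not a subfield of F_{29^28}. Equivalently: if it were, the tower law would give 22 = [F_{29^22}:F_29] dividing [F_{29^28}:F_29] = 28, contradiction.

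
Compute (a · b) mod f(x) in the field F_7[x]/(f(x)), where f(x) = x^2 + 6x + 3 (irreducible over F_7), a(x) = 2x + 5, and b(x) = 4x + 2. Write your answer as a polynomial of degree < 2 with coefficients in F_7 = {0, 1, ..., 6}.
a · b ≡ 4x (mod f(x))

Multiply in F_7[x]: a(x)·b(x) = (2x + 5)·(4x + 2) = x^2 + 3x + 3. This has degree ≥ 2, so divide by f(x) over F_7: x^2 + 3x + 3 = (1)·(x^2 + 6x + 3) + (4x). Hence a·b ≡ 4x (mod f). (F_7[x]/(f) is a field with 7^2 = 49 elements since f is irreducible of degree 2.)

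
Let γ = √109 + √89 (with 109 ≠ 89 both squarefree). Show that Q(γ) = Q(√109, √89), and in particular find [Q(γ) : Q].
[Q(γ) : Q] = 4 (equivalently, Q(γ) = Q(√109, √89))

Obviously Q(γ) ⊆ Q(√109, √89), and [Q(√109, √89):Q] = 4 (since 109, 89 are distinct squarefree integers > 1 with 9701 not a perfect square). To show equality we compute the minimal polynomial of γ. From γ = √109 + √89: γ^2 = 109 + 2√(9701) + 89 = 198 + 2√(9701), so γ^2 - 198 = 2√(9701); squaring, (γ^2 - 198)^2 = 4·9701, i.e. γ^4 - 396γ^2 + 39204 - 38804 = 0, i.e. γ^4 - 396γ^2 + 400 = 0. So γ is a root of x^4 - 396x^2 + 400. This polynomial is irreducible over Q: it has no rational root (each ±√109 ± √89 is irrational), and any factorization into two quadratics over Q would force √(9701) ∈ Q (pairing opposite roots) or √109, √89 ∈ Q (other pairings), all impossible. Hence [Q(γ):Q] = 4 = [Q(√109, √89):Q], so Q(γ) = Q(√109, √89).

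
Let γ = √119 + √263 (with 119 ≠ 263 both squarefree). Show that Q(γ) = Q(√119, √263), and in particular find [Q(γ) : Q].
[Q(γ) : Q] = 4 (equivalently, Q(γ) = Q(√119, √263))

Obviously Q(γ) ⊆ Q(√119, √263), and [Q(√119, √263):Q] = 4 (since 119, 263 are distinct squarefree integers > 1 with 31297 not a perfect square). To show equality we compute the minimal polynomial of γ. From γ = √119 + √263: γ^2 = 119 + 2√(31297) + 263 = 382 + 2√(31297), so γ^2 - 382 = 2√(31297); squaring, (γ^2 - 382)^2 = 4·31297, i.e. γ^4 - 764γ^2 + 145924 - 125188 = 0, i.e. γ^4 - 764γ^2 + 20736 = 0. So γ is a root of x^4 - 764x^2 + 20736. This polynomial is irreducible over Q: it has no rational root (each ±√119 ± √263 is irrational), and any factorization into two quadratics over Q would force √(31297) ∈ Q (pairing opposite roots) or √119, √263 ∈ Q (other pairings), all impossible. Hence [Q(γ):Q] = 4 = [Q(√119, √263):Q], so Q(γ) = Q(√119, √263).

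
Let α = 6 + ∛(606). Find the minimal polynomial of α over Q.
m_α(x) = x^3 - 18x^2 + 108x - 822

Set β = α - 6 = ∛(606), so β^3 = 606. Then (α - 6)^3 - 606 = 0, i.e. α is a root of g(x) = (x - 6)^3 - 606 = x^3 - 18x^2 + 108x - 822. Since g(x) = h(x - 6) where h(x) = x^3 - 606, and h is irreducible over Q (because 606 is not a perfect cube, so h has no rational root, and a monic cubic with no rational root is irreducible), g is also irreducible (irreducibility is preserved under the substitution x → x - 6). Hence m_α(x) = x^3 - 18x^2 + 108x - 822.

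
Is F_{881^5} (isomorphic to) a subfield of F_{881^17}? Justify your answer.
No: F_{881^5} is not a subfield of F_{881^17}

F_{p^m} embeds in F_{p^n} iff m | n. Here 5 ∤ 17 (since 17 = 3·5 + 2 with remainder 2 ≠ 0), so F_{881^5} is not a subfield of F_{881^17}. Equivalently: if it were, the tower law would give 5 = [F_{881^5}:F_881] dividing [F_{881^17}:F_881] = 17, contradiction.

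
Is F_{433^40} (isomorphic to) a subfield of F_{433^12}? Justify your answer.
No: F_{433^40} is not a subfield of F_{433^12}

F_{p^m} embeds in F_{p^n} iff m | n. Here 40 ∤ 12 (since 12 = 0·40 + 12 with remainder 12 ≠ 0), so F_{433^40} is not a subfield of F_{433^12}. Equivalently: if it were, the tower law would give 40 = [F_{433^40}:F_433] dividing [F_{433^12}:F_433] = 12, contradiction.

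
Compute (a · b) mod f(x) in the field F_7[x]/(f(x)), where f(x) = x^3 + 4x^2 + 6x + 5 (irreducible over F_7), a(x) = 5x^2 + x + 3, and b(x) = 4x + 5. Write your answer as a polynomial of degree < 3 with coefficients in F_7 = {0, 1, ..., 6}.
a · b ≡ 5x^2 + 2x + 6 (mod f(x))

Multiply in F_7[x]: a(x)·b(x) = (5x^2 + x + 3)·(4x + 5) = 6x^3 + x^2 + 3x + 1. This has degree ≥ 3, so divide by f(x) over F_7: 6x^3 + x^2 + 3x + 1 = (6)·(x^3 + 4x^2 + 6x + 5) + (5x^2 + 2x + 6). Hence a·b ≡ 5x^2 + 2x + 6 (mod f). (F_7[x]/(f) is a field with 7^3 = 343 elements since f is irreducible of degree 3.)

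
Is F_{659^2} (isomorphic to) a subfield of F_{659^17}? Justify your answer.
No: F_{659^2} is not a subfield of F_{659^17}

F_{p^m} embeds in F_{p^n} iff m | n. Here 2 ∤ 17 (since 17 = 8·2 + 1 with remainder 1 ≠ 0), so F_{659^2} is not a subfield of F_{659^17}. Equivalently: if it were, the tower law would give 2 = [F_{659^2}:F_659] dividing [F_{659^17}:F_659] = 17, contradiction.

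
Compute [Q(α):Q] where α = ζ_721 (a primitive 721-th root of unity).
[Q(α):Q] = 612

The minimal polynomial of ζ_721 over Q is the 721-th cyclotomic polynomial Φ_721(x), which is irreducible over Q and has degree φ(721) = 612. Hence [Q(α):Q] = φ(721) = 612.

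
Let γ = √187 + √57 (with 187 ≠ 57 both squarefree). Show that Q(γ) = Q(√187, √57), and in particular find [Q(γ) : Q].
[Q(γ) : Q] = 4 (equivalently, Q(γ) = Q(√187, √57))

Obviously Q(γ) ⊆ Q(√187, √57), and [Q(√187, √57):Q] = 4 (since 187, 57 are distinct squarefree integers > 1 with 10659 not a perfect square). To show equality we compute the minimal polynomial of γ. From γ = √187 + √57: γ^2 = 187 + 2√(10659) + 57 = 244 + 2√(10659), so γ^2 - 244 = 2√(10659); squaring, (γ^2 - 244)^2 = 4·10659, i.e. γ^4 - 488γ^2 + 59536 - 42636 = 0, i.e. γ^4 - 488γ^2 + 16900 = 0. So γ is a root of x^4 - 488x^2 + 16900. This polynomial is irreducible over Q: it has no rational root (each ±√187 ± √57 is irrational), and any factorization into two quadratics over Q would force √(10659) ∈ Q (pairing opposite roots) or √187, √57 ∈ Q (other pairings), all impossible. Hence [Q(γ):Q] = 4 = [Q(√187, √57):Q], so Q(γ) = Q(√187, √57).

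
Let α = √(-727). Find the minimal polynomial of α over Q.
m_α(x) = x^2 + 727

α satisfies α^2 + 727 = 0, so x^2 + 727 annihilates α. Since d = -727 is squarefree and ≠ 1, it is not a perfect square in Q, so x^2 + 727 has no rational root and is therefore irreducible over Q (a degree-2 polynomial over a field is irreducible iff it has no root). Hence m_α(x) = x^2 + 727.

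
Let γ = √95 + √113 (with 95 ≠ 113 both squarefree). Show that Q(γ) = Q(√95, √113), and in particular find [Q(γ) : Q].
[Q(γ) : Q] = 4 (equivalently, Q(γ) = Q(√95, √113))

Obviously Q(γ) ⊆ Q(√95, √113), and [Q(√95, √113):Q] = 4 (since 95, 113 are distinct squarefree integers > 1 with 10735 not a perfect square). To show equality we compute the minimal polynomial of γ. From γ = √95 + √113: γ^2 = 95 + 2√(10735) + 113 = 208 + 2√(10735), so γ^2 - 208 = 2√(10735); squaring, (γ^2 - 208)^2 = 4·10735, i.e. γ^4 - 416γ^2 + 43264 - 42940 = 0, i.e. γ^4 - 416γ^2 + 324 = 0. So γ is a root of x^4 - 416x^2 + 324. This polynomial is irreducible over Q: it has no rational root (each ±√95 ± √113 is irrational), and any factorization into two quadratics over Q would force √(10735) ∈ Q (pairing opposite roots) or √95, √113 ∈ Q (other pairings), all impossible. Hence [Q(γ):Q] = 4 = [Q(√95, √113):Q], so Q(γ) = Q(√95, √113).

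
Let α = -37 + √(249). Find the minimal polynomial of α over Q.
m_α(x) = x^2 + 74x + 1120

From α + 37 = √(249), squaring gives (α + 37)^2 = 249, i.e. α^2 + 74α + 1369 = 249, so α^2 + 74α + 1120 = 0. The discriminant of x^2 + 74x + 1120 is (74)^2 - 4·(1120) = 5476 - 4480 = 996, and 4·(249) is not a perfect square in Q since 249 is squarefree and ≠ 1. Hence x^2 + 74x + 1120 is irreducible over Q and is the minimal polynomial of α.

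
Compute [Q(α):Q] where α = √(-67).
[Q(α):Q] = 2

[Q(α):Q] equals the degree of the minimal polynomial of α. Here α^2 = -67 and x^2 + 67 is irreducible (d = -67 is squarefree, ≠ 1, hence not a square), so deg(m_α) = 2. Thus [Q(α):Q] = 2.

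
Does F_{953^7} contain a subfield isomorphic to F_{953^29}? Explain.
No: F_{953^29} is not a subfield of F_{953^7}

F_{p^m} embeds in F_{p^n} iff m | n. Here 29 ∤ 7 (since 7 = 0·29 + 7 with remainder 7 ≠ 0), so F_{953^29} is not a subfield of F_{953^7}. Equivalently: if it were, the tower law would give 29 = [F_{953^29}:F_953] dividing [F_{953^7}:F_953] = 7, contradiction.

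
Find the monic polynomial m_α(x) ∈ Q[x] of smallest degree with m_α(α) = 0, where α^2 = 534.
m_α(x) = x^2 - 534

α satisfies α^2 - 534 = 0, so x^2 - 534 annihilates α. Since d = 534 is squarefree and ≠ 1, it is not a perfect square in Q, so x^2 - 534 has no rational root and is therefore irreducible over Q (a degree-2 polynomial over a field is irreducible iff it has no root). Hence m_α(x) = x^2 - 534.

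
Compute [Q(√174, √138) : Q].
[Q(√174, √138) : Q] = 4

[Q(√174):Q] = 2 (min poly x^2 - 174, irreducible since 174 is squarefree > 1). For the top step, suppose √138 ∈ Q(√174), say √138 = c + d√174 with c, d ∈ Q. Squaring: 138 = c^2 + 174d^2 + 2cd√174. Since √174 ∉ Q this forces 2cd = 0. If d = 0 then √138 = c ∈ Q, contradicting 138 squarefree > 1. If c = 0 then 138 = 174d^2, so 174·138 = (174d)^2 is a perfect square in Q — but 174·138 = 24012 is not a perfect square (since 174 and 138 are distinct squarefree integers). Contradiction. Hence √138 ∉ Q(√174), so x^2 - 138 stays irreducible over Q(√174) and [Q(√174, √138) : Q(√174)] = 2. By the tower law, [Q(√174, √138) : Q] = 2 · 2 = 4.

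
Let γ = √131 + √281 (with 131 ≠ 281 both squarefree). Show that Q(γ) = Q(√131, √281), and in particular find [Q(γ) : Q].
[Q(γ) : Q] = 4 (equivalently, Q(γ) = Q(√131, √281))

Obviously Q(γ) ⊆ Q(√131, √281), and [Q(√131, √281):Q] = 4 (since 131, 281 are distinct squarefree integers > 1 with 36811 not a perfect square). To show equality we compute the minimal polynomial of γ. From γ = √131 + √281: γ^2 = 131 + 2√(36811) + 281 = 412 + 2√(36811), so γ^2 - 412 = 2√(36811); squaring, (γ^2 - 412)^2 = 4·36811, i.e. γ^4 - 824γ^2 + 169744 - 147244 = 0, i.e. γ^4 - 824γ^2 + 22500 = 0. So γ is a root of x^4 - 824x^2 + 22500. This polynomial is irreducible over Q: it has no rational root (each ±√131 ± √281 is irrational), and any factorization into two quadratics over Q would force √(36811) ∈ Q (pairing opposite roots) or √131, √281 ∈ Q (other pairings), all impossible. Hence [Q(γ):Q] = 4 = [Q(√131, √281):Q], so Q(γ) = Q(√131, √281).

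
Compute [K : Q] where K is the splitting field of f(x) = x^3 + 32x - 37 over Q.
[K : Q] = 6

By the rational root test, any rational root of the monic integer polynomial f(x) = x^3 + 32x - 37 must be an integer dividing the constant term -37, i.e. one of ±{1, 37}. Evaluating: f(1) = -4, f(-1) = -70, f(37) = 51800, f(-37) = -51874; none is 0, so f has no rational root and is therefore irreducible over Q (a cubic with no linear factor over a field is irreducible). For an irreducible cubic, the Galois group is A_3 or S_3 according as the discriminant disc(f) = -4a^3 - 27b^2 = -4·(32)^3 - 27·(-37)^2 = -168035 is or is not a square in Q. Here disc(f) = -168035 is not a perfect square in Q, so the Galois group of f over Q is not contained in A_3 and must be all of S_3. The splitting field has degree |S_3| = 6 over Q, so [K : Q] = 6.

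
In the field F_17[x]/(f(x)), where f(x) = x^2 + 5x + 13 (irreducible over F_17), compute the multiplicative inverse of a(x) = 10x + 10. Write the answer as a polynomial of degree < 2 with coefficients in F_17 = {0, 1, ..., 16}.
a(x)^(-1) ≡ 10x + 6 (mod f(x))

Since f is irreducible over F_17, F_17[x]/(f) is a field and a(x) ≠ 0 has an inverse. Apply the extended Euclidean algorithm to f(x) and a(x) in F_17[x]: f(x) = (12x + 14)·a(x) + (9). The last nonzero remainder is the constant 9 = gcd(f, a) in F_17. Back-substituting through the division chain expresses 9 = s(x)·a(x) + t(x)·f(x) with s(x) ≡ 5x + 3 (mod f), so (5x + 3)·a(x) ≡ 9 (mod f). Multiplying by 9^(-1) ≡ 2 in F_17 gives a(x)^(-1) ≡ 2·(5x + 3) ≡ 10x + 6 (mod f). Check: (10x + 10)·(10x + 6) = 15x^2 + 7x + 9 ≡ 1 (mod x^2 + 5x + 13).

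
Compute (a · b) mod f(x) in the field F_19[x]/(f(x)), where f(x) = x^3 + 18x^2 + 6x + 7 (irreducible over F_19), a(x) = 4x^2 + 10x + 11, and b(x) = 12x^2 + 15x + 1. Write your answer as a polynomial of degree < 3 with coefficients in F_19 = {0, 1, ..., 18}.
a · b ≡ 17x^2 + 10x + 11 (mod f(x))

Multiply in F_19[x]: a(x)·b(x) = (4x^2 + 10x + 11)·(12x^2 + 15x + 1) = 10x^4 + 9x^3 + x^2 + 4x + 11. This has degree ≥ 3, so divide by f(x) over F_19: 10x^4 + 9x^3 + x^2 + 4x + 11 = (10x)·(x^3 + 18x^2 + 6x + 7) + (17x^2 + 10x + 11). Hence a·b ≡ 17x^2 + 10x + 11 (mod f). (F_19[x]/(f) is a field with 19^3 = 6859 elements since f is irreducible of degree 3.)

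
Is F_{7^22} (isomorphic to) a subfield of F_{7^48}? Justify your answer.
No: F_{7^22} is not a subfield of F_{7^48}

F_{p^m} embeds in F_{p^n} iff m | n. Here 22 ∤ 48 (since 48 = 2·22 + 4 with remainder 4 ≠ 0), so F_{7^22} is not a subfield of F_{7^48}. Equivalently: if it were, the tower law would give 22 = [F_{7^22}:F_7] dividing [F_{7^48}:F_7] = 48, contradiction.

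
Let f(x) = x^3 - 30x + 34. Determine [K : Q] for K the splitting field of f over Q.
[K : Q] = 6

By the rational root test, any rational root of the monic integer polynomial f(x) = x^3 - 30x + 34 must be an integer dividing the constant term 34, i.e. one of ±{1, 2, 17, 34}. Evaluating: f(1) = 5, f(-1) = 63, f(2) = -18, f(-2) = 86, f(17) = 4437, f(-17) = -4369, f(34) = 38318, f(-34) = -38250; none is 0, so f has no rational root and is therefore irreducible over Q (a cubic with no linear factor over a field is irreducible). For an irreducible cubic, the Galois group is A_3 or S_3 according as the discriminant disc(f) = -4a^3 - 27b^2 = -4·(-30)^3 - 27·(34)^2 = 76788 is or is not a square in Q. Here disc(f) = 76788 is not a perfect square in Q, so the Galois group of f over Q is not contained in A_3 and must be all of S_3. The splitting field has degree |S_3| = 6 over Q, so [K : Q] = 6.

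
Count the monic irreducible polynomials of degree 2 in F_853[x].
There are 363378 monic irreducible polynomials of degree 2 over F_853

Each element of F_{853^2} that lies in no proper subfield is a root of exactly one monic irreducible of degree 2 over F_853, and each such polynomial has 2 distinct roots in F_{853^2}. By Möbius inversion the count is N_853(2) = (1/2) Σ_{d|2} μ(2/d) · 853^d = (1/2)(μ(2)·853^1 + μ(1)·853^2) = 726756/2 = 363378.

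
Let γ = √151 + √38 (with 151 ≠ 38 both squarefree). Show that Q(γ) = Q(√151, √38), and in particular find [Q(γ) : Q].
[Q(γ) : Q] = 4 (equivalently, Q(γ) = Q(√151, √38))

Obviously Q(γ) ⊆ Q(√151, √38), and [Q(√151, √38):Q] = 4 (since 151, 38 are distinct squarefree integers > 1 with 5738 not a perfect square). To show equality we compute the minimal polynomial of γ. From γ = √151 + √38: γ^2 = 151 + 2√(5738) + 38 = 189 + 2√(5738), so γ^2 - 189 = 2√(5738); squaring, (γ^2 - 189)^2 = 4·5738, i.e. γ^4 - 378γ^2 + 35721 - 22952 = 0, i.e. γ^4 - 378γ^2 + 12769 = 0. So γ is a root of x^4 - 378x^2 + 12769. This polynomial is irreducible over Q: it has no rational root (each ±√151 ± √38 is irrational), and any factorization into two quadratics over Q would force √(5738) ∈ Q (pairing opposite roots) or √151, √38 ∈ Q (other pairings), all impossible. Hence [Q(γ):Q] = 4 = [Q(√151, √38):Q], so Q(γ) = Q(√151, √38).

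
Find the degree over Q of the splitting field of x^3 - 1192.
[K : Q] = 6

The roots of x^3 - 1192 are ∛1192, ω∛1192, ω^2∛1192 where ω = e^(2πi/3) is a primitive cube root of unity, so K = Q(∛1192, ω). Now [Q(∛1192):Q] = 3 (since 1192 is not a perfect cube, x^3 - 1192 is irreducible) and [Q(ω):Q] = 2. Both 2 and 3 divide [K:Q], and [K:Q] ≤ 3·2 = 6, so [K:Q] = 6. (Equivalently: Q(∛1192) ⊂ R but ω ∉ R, so [K : Q(∛1192)] = 2.)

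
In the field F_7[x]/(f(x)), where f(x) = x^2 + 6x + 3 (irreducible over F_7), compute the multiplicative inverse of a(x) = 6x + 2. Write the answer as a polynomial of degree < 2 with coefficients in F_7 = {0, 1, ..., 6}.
a(x)^(-1) ≡ 3x + 3 (mod f(x))

Since f is irreducible over F_7, F_7[x]/(f) is a field and a(x) ≠ 0 has an inverse. Apply the extended Euclidean algorithm to f(x) and a(x) in F_7[x]: f(x) = (6x + 6)·a(x) + (5). The last nonzero remainder is the constant 5 = gcd(f, a) in F_7. Back-substituting through the division chain expresses 5 = s(x)·a(x) + t(x)·f(x) with s(x) ≡ x + 1 (mod f), so (x + 1)·a(x) ≡ 5 (mod f). Multiplying by 5^(-1) ≡ 3 in F_7 gives a(x)^(-1) ≡ 3·(x + 1) ≡ 3x + 3 (mod f). Check: (6x + 2)·(3x + 3) = 4x^2 + 3x + 6 ≡ 1 (mod x^2 + 6x + 3).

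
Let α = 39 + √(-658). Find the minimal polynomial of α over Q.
m_α(x) = x^2 - 78x + 2179

From α - 39 = √(-658), squaring gives (α - 39)^2 = -658, i.e. α^2 - 78α + 1521 = -658, so α^2 - 78α + 2179 = 0. The discriminant of x^2 - 78x + 2179 is (-78)^2 - 4·(2179) = 6084 - 8716 = -2632, and 4·(-658) is not a perfect square in Q since -658 is squarefree and ≠ 1. Hence x^2 - 78x + 2179 is irreducible over Q and is the minimal polynomial of α.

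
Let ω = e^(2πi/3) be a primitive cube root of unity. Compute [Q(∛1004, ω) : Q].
[Q(∛1004, ω) : Q] = 6

[Q(∛1004):Q] = 3 (min poly x^3 - 1004, irreducible since 1004 is not a perfect cube). [Q(ω):Q] = 2 (min poly x^2 + x + 1). Since Q(∛1004) ⊂ R and ω ∉ R, we have ω ∉ Q(∛1004), so x^2 + x + 1 remains irreducible over Q(∛1004) and [Q(∛1004, ω) : Q(∛1004)] = 2. By the tower law, [Q(∛1004, ω) : Q] = 3 · 2 = 6. (In fact Q(∛1004, ω) is the splitting field of x^3 - 1004 over Q.)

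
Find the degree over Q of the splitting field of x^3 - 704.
[K : Q] = 6

The roots of x^3 - 704 are ∛704, ω∛704, ω^2∛704 where ω = e^(2πi/3) is a primitive cube root of unity, so K = Q(∛704, ω). Now [Q(∛704):Q] = 3 (since 704 is not a perfect cube, x^3 - 704 is irreducible) and [Q(ω):Q] = 2. Both 2 and 3 divide [K:Q], and [K:Q] ≤ 3·2 = 6, so [K:Q] = 6. (Equivalently: Q(∛704) ⊂ R but ω ∉ R, so [K : Q(∛704)] = 2.)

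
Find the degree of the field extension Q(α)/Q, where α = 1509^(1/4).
[Q(α):Q] = 4

α is a root of x^4 - 1509. By Eisenstein's criterion at the prime p = 3 (which divides the constant term 1509 but p^2 = 9 does not, since 1509 is squarefree), x^4 - 1509 is irreducible over Q. Hence [Q(α):Q] = 4.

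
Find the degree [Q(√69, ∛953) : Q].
[Q(√69, ∛953) : Q] = 6

Let L = Q(√69, ∛953). Since Q(√69) ⊂ L and [Q(√69):Q] = 2, the tower law gives 2 | [L:Q]. Likewise Q(∛953) ⊂ L with [Q(∛953):Q] = 3 (because 953 is not a perfect cube), so 3 | [L:Q]. As gcd(2,3) = 1, [L:Q] is divisible by 6. Conversely L is generated over Q by √69 and ∛953, so [L:Q] ≤ 2·3 = 6. Therefore [Q(√69, ∛953) : Q] = 6.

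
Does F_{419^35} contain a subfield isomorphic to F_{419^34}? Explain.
No: F_{419^34} is not a subfield of F_{419^35}

F_{p^m} embeds in F_{p^n} iff m | n. Here 34 ∤ 35 (since 35 = 1·34 + 1 with remainder 1 ≠ 0), so F_{419^34} is not a subfield of F_{419^35}. Equivalently: if it were, the tower law would give 34 = [F_{419^34}:F_419] dividing [F_{419^35}:F_419] = 35, contradiction.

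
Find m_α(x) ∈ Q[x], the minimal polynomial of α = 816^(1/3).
m_α(x) = x^3 - 816

α satisfies α^3 = 816, so x^3 - 816 annihilates α. By the rational root test, a rational root p/q (in lowest terms) of x^3 - 816 would satisfy p^3 = 816 q^3, forcing q = 1 and p^3 = 816; but 816 is not a perfect cube, contradiction. A monic cubic over Q with no rational root is irreducible (any nontrivial factorization would include a linear factor). Hence x^3 - 816 is the minimal polynomial of α, and in particular [Q(α):Q] = 3.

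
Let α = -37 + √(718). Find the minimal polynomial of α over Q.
m_α(x) = x^2 + 74x + 651

From α + 37 = √(718), squaring gives (α + 37)^2 = 718, i.e. α^2 + 74α + 1369 = 718, so α^2 + 74α + 651 = 0. The discriminant of x^2 + 74x + 651 is (74)^2 - 4·(651) = 5476 - 2604 = 2872, and 4·(718) is not a perfect square in Q since 718 is squarefree and ≠ 1. Hence x^2 + 74x + 651 is irreducible over Q and is the minimal polynomial of α.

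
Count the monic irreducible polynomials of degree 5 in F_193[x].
There are 53557036800 monic irreducible polynomials of degree 5 over F_193

Each element of F_{193^5} that lies in no proper subfield is a root of exactly one monic irreducible of degree 5 over F_193, and each such polynomial has 5 distinct roots in F_{193^5}. By Möbius inversion the count is N_193(5) = (1/5) Σ_{d|5} μ(5/d) · 193^d = (1/5)(μ(5)·193^1 + μ(1)·193^5) = 267785184000/5 = 53557036800.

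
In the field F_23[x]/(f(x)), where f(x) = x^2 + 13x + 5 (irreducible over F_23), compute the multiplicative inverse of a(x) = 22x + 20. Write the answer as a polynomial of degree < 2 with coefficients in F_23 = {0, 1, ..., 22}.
a(x)^(-1) ≡ 11x + 18 (mod f(x))

Since f is irreducible over F_23, F_23[x]/(f) is a field and a(x) ≠ 0 has an inverse. Apply the extended Euclidean algorithm to f(x) and a(x) in F_23[x]: f(x) = (22x + 13)·a(x) + (21). The last nonzero remainder is the constant 21 = gcd(f, a) in F_23. Back-substituting through the division chain expresses 21 = s(x)·a(x) + t(x)·f(x) with s(x) ≡ x + 10 (mod f), so (x + 10)·a(x) ≡ 21 (mod f). Multiplying by 21^(-1) ≡ 11 in F_23 gives a(x)^(-1) ≡ 11·(x + 10) ≡ 11x + 18 (mod f). Check: (22x + 20)·(11x + 18) = 12x^2 + 18x + 15 ≡ 1 (mod x^2 + 13x + 5).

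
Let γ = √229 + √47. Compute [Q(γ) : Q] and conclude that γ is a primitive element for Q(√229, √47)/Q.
[Q(γ) : Q] = 4 (equivalently, Q(γ) = Q(√229, √47))

Obviously Q(γ) ⊆ Q(√229, √47), and [Q(√229, √47):Q] = 4 (since 229, 47 are distinct squarefree integers > 1 with 10763 not a perfect square). To show equality we compute the minimal polynomial of γ. From γ = √229 + √47: γ^2 = 229 + 2√(10763) + 47 = 276 + 2√(10763), so γ^2 - 276 = 2√(10763); squaring, (γ^2 - 276)^2 = 4·10763, i.e. γ^4 - 552γ^2 + 76176 - 43052 = 0, i.e. γ^4 - 552γ^2 + 33124 = 0. So γ is a root of x^4 - 552x^2 + 33124. This polynomial is irreducible over Q: it has no rational root (each ±√229 ± √47 is irrational), and any factorization into two quadratics over Q would force √(10763) ∈ Q (pairing opposite roots) or √229, √47 ∈ Q (other pairings), all impossible. Hence [Q(γ):Q] = 4 = [Q(√229, √47):Q], so Q(γ) = Q(√229, √47).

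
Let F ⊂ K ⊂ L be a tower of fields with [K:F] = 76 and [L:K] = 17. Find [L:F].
[L:F] = 1292

The tower law says that for any tower of field extensions F ⊂ K ⊂ L with finite degrees, [L:F] = [L:K] · [K:F]. Here this gives [L:F] = 17 · 76 = 1292.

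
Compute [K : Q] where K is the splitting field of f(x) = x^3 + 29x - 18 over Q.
[K : Q] = 6

By the rational root test, any rational root of the monic integer polynomial f(x) = x^3 + 29x - 18 must be an integer dividing the constant term -18, i.e. one of ±{1, 2, 3, 6, 9, 18}. Evaluating: f(1) = 12, f(-1) = -48, f(2) = 48, f(-2) = -84, f(3) = 96, f(-3) = -132, f(6) = 372, f(-6) = -408, f(9) = 972, f(-9) = -1008, f(18) = 6336, f(-18) = -6372; none is 0, so f has no rational root and is therefore irreducible over Q (a cubic with no linear factor over a field is irreducible). For an irreducible cubic, the Galois group is A_3 or S_3 according as the discriminant disc(f) = -4a^3 - 27b^2 = -4·(29)^3 - 27·(-18)^2 = -106304 is or is not a square in Q. Here disc(f) = -106304 is not a perfect square in Q, so the Galois group of f over Q is not contained in A_3 and must be all of S_3. The splitting field has degree |S_3| = 6 over Q, so [K : Q] = 6.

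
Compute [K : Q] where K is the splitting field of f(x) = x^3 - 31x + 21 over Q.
[K : Q] = 6

By the rational root test, any rational root of the monic integer polynomial f(x) = x^3 - 31x + 21 must be an integer dividing the constant term 21, i.e. one of ±{1, 3, 7, 21}. Evaluating: f(1) = -9, f(-1) = 51, f(3) = -45, f(-3) = 87, f(7) = 147, f(-7) = -105, f(21) = 8631, f(-21) = -8589; none is 0, so f has no rational root and is therefore irreducible over Q (a cubic with no linear factor over a field is irreducible). For an irreducible cubic, the Galois group is A_3 or S_3 according as the discriminant disc(f) = -4a^3 - 27b^2 = -4·(-31)^3 - 27·(21)^2 = 107257 is or is not a square in Q. Here disc(f) = 107257 is not a perfect square in Q, so the Galois group of f over Q is not contained in A_3 and must be all of S_3. The splitting field has degree |S_3| = 6 over Q, so [K : Q] = 6.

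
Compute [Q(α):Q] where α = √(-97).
[Q(α):Q] = 2

[Q(α):Q] equals the degree of the minimal polynomial of α. Here α^2 = -97 and x^2 + 97 is irreducible (d = -97 is squarefree, ≠ 1, hence not a square), so deg(m_α) = 2. Thus [Q(α):Q] = 2.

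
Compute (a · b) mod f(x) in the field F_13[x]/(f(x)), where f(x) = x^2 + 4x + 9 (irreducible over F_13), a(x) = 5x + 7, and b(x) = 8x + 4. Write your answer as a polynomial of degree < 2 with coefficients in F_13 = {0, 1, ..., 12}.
a · b ≡ 7x + 6 (mod f(x))

Multiply in F_13[x]: a(x)·b(x) = (5x + 7)·(8x + 4) = x^2 + 11x + 2. This has degree ≥ 2, so divide by f(x) over F_13: x^2 + 11x + 2 = (1)·(x^2 + 4x + 9) + (7x + 6). Hence a·b ≡ 7x + 6 (mod f). (F_13[x]/(f) is a field with 13^2 = 169 elements since f is irreducible of degree 2.)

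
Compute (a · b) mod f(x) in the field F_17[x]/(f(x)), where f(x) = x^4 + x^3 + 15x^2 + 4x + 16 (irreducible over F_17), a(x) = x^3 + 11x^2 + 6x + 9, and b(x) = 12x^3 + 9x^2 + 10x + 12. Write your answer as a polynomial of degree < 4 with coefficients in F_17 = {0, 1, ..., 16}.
a · b ≡ 10x^3 + 6x^2 + 4x + 14 (mod f(x))

Multiply in F_17[x]: a(x)·b(x) = (x^3 + 11x^2 + 6x + 9)·(12x^3 + 9x^2 + 10x + 12) = 12x^6 + 5x^5 + 11x^4 + 12x^3 + x^2 + 9x + 6. This has degree ≥ 4, so divide by f(x) over F_17: 12x^6 + 5x^5 + 11x^4 + 12x^3 + x^2 + 9x + 6 = (12x^2 + 10x + 8)·(x^4 + x^3 + 15x^2 + 4x + 16) + (10x^3 + 6x^2 + 4x + 14). Hence a·b ≡ 10x^3 + 6x^2 + 4x + 14 (mod f). (F_17[x]/(f) is a field with 17^4 = 83521 elements since f is irreducible of degree 4.)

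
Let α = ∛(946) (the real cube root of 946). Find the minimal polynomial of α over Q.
m_α(x) = x^3 - 946

α satisfies α^3 = 946, so x^3 - 946 annihilates α. By the rational root test, a rational root p/q (in lowest terms) of x^3 - 946 would satisfy p^3 = 946 q^3, forcing q = 1 and p^3 = 946; but 946 is not a perfect cube, contradiction. A monic cubic over Q with no rational root is irreducible (any nontrivial factorization would include a linear factor). Hence x^3 - 946 is the minimal polynomial of α, and in particular [Q(α):Q] = 3.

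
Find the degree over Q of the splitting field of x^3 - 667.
[K : Q] = 6

The roots of x^3 - 667 are ∛667, ω∛667, ω^2∛667 where ω = e^(2πi/3) is a primitive cube root of unity, so K = Q(∛667, ω). Now [Q(∛667):Q] = 3 (since 667 is not a perfect cube, x^3 - 667 is irreducible) and [Q(ω):Q] = 2. Both 2 and 3 divide [K:Q], and [K:Q] ≤ 3·2 = 6, so [K:Q] = 6. (Equivalently: Q(∛667) ⊂ R but ω ∉ R, so [K : Q(∛667)] = 2.)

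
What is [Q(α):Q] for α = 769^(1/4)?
[Q(α):Q] = 4

α is a root of x^4 - 769. By Eisenstein's criterion at the prime p = 769 (which divides the constant term 769 but p^2 = 591361 does not, since 769 is squarefree), x^4 - 769 is irreducible over Q. Hence [Q(α):Q] = 4.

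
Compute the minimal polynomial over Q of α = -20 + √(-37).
m_α(x) = x^2 + 40x + 437

From α + 20 = √(-37), squaring gives (α + 20)^2 = -37, i.e. α^2 + 40α + 400 = -37, so α^2 + 40α + 437 = 0. The discriminant of x^2 + 40x + 437 is (40)^2 - 4·(437) = 1600 - 1748 = -148, and 4·(-37) is not a perfect square in Q since -37 is squarefree and ≠ 1. Hence x^2 + 40x + 437 is irreducible over Q and is the minimal polynomial of α.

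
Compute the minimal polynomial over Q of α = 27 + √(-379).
m_α(x) = x^2 - 54x + 1108

From α - 27 = √(-379), squaring gives (α - 27)^2 = -379, i.e. α^2 - 54α + 729 = -379, so α^2 - 54α + 1108 = 0. The discriminant of x^2 - 54x + 1108 is (-54)^2 - 4·(1108) = 2916 - 4432 = -1516, and 4·(-379) is not a perfect square in Q since -379 is squarefree and ≠ 1. Hence x^2 - 54x + 1108 is irreducible over Q and is the minimal polynomial of α.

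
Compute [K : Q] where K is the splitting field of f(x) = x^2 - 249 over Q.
[K : Q] = 2

f(x) = x^2 - 249 factors as (x - √249)(x + √249). The splitting field is K = Q(√249). Since 249 is squarefree and > 1, it is not a perfect square, so x^2 - 249 is irreducible over Q and [Q(√249) : Q] = 2. Hence [K : Q] = 2.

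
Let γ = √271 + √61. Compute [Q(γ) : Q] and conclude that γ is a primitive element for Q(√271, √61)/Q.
[Q(γ) : Q] = 4 (equivalently, Q(γ) = Q(√271, √61))

Obviously Q(γ) ⊆ Q(√271, √61), and [Q(√271, √61):Q] = 4 (since 271, 61 are distinct squarefree integers > 1 with 16531 not a perfect square). To show equality we compute the minimal polynomial of γ. From γ = √271 + √61: γ^2 = 271 + 2√(16531) + 61 = 332 + 2√(16531), so γ^2 - 332 = 2√(16531); squaring, (γ^2 - 332)^2 = 4·16531, i.e. γ^4 - 664γ^2 + 110224 - 66124 = 0, i.e. γ^4 - 664γ^2 + 44100 = 0. So γ is a root of x^4 - 664x^2 + 44100. This polynomial is irreducible over Q: it has no rational root (each ±√271 ± √61 is irrational), and any factorization into two quadratics over Q would force √(16531) ∈ Q (pairing opposite roots) or √271, √61 ∈ Q (other pairings), all impossible. Hence [Q(γ):Q] = 4 = [Q(√271, √61):Q], so Q(γ) = Q(√271, √61).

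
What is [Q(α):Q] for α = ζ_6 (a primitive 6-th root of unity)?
[Q(α):Q] = 2

The minimal polynomial of ζ_6 over Q is the 6-th cyclotomic polynomial Φ_6(x), which is irreducible over Q and has degree φ(6) = 2. Hence [Q(α):Q] = φ(6) = 2.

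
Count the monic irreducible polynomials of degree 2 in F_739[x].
There are 272691 monic irreducible polynomials of degree 2 over F_739

Each element of F_{739^2} that lies in no proper subfield is a root of exactly one monic irreducible of degree 2 over F_739, and each such polynomial has 2 distinct roots in F_{739^2}. By Möbius inversion the count is N_739(2) = (1/2) Σ_{d|2} μ(2/d) · 739^d = (1/2)(μ(2)·739^1 + μ(1)·739^2) = 545382/2 = 272691.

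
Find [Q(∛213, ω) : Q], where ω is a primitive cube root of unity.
[Q(∛213, ω) : Q] = 6

[Q(∛213):Q] = 3 (min poly x^3 - 213, irreducible since 213 is not a perfect cube). [Q(ω):Q] = 2 (min poly x^2 + x + 1). Since Q(∛213) ⊂ R and ω ∉ R, we have ω ∉ Q(∛213), so x^2 + x + 1 remains irreducible over Q(∛213) and [Q(∛213, ω) : Q(∛213)] = 2. By the tower law, [Q(∛213, ω) : Q] = 3 · 2 = 6. (In fact Q(∛213, ω) is the splitting field of x^3 - 213 over Q.)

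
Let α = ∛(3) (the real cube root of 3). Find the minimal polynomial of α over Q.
m_α(x) = x^3 - 3

α satisfies α^3 = 3, so x^3 - 3 annihilates α. By the rational root test, a rational root p/q (in lowest terms) of x^3 - 3 would satisfy p^3 = 3 q^3, forcing q = 1 and p^3 = 3; but 3 is not a perfect cube, contradiction. A monic cubic over Q with no rational root is irreducible (any nontrivial factorization would include a linear factor). Hence x^3 - 3 is the minimal polynomial of α, and in particular [Q(α):Q] = 3.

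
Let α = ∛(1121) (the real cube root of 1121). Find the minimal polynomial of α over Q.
m_α(x) = x^3 - 1121

α satisfies α^3 = 1121, so x^3 - 1121 annihilates α. By the rational root test, a rational root p/q (in lowest terms) of x^3 - 1121 would satisfy p^3 = 1121 q^3, forcing q = 1 and p^3 = 1121; but 1121 is not a perfect cube, contradiction. A monic cubic over Q with no rational root is irreducible (any nontrivial factorization would include a linear factor). Hence x^3 - 1121 is the minimal polynomial of α, and in particular [Q(α):Q] = 3.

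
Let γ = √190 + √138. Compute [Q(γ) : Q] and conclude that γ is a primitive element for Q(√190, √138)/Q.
[Q(γ) : Q] = 4 (equivalently, Q(γ) = Q(√190, √138))

Obviously Q(γ) ⊆ Q(√190, √138), and [Q(√190, √138):Q] = 4 (since 190, 138 are distinct squarefree integers > 1 with 26220 not a perfect square). To show equality we compute the minimal polynomial of γ. From γ = √190 + √138: γ^2 = 190 + 2√(26220) + 138 = 328 + 2√(26220), so γ^2 - 328 = 2√(26220); squaring, (γ^2 - 328)^2 = 4·26220, i.e. γ^4 - 656γ^2 + 107584 - 104880 = 0, i.e. γ^4 - 656γ^2 + 2704 = 0. So γ is a root of x^4 - 656x^2 + 2704. This polynomial is irreducible over Q: it has no rational root (each ±√190 ± √138 is irrational), and any factorization into two quadratics over Q would force √(26220) ∈ Q (pairing opposite roots) or √190, √138 ∈ Q (other pairings), all impossible. Hence [Q(γ):Q] = 4 = [Q(√190, √138):Q], so Q(γ) = Q(√190, √138).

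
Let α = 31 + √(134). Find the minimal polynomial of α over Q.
m_α(x) = x^2 - 62x + 827

From α - 31 = √(134), squaring gives (α - 31)^2 = 134, i.e. α^2 - 62α + 961 = 134, so α^2 - 62α + 827 = 0. The discriminant of x^2 - 62x + 827 is (-62)^2 - 4·(827) = 3844 - 3308 = 536, and 4·(134) is not a perfect square in Q since 134 is squarefree and ≠ 1. Hence x^2 - 62x + 827 is irreducible over Q and is the minimal polynomial of α.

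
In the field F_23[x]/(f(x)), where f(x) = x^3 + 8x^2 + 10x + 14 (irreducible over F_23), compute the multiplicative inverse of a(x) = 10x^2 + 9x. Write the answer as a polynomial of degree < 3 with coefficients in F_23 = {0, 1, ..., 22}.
a(x)^(-1) ≡ 8x^2 + 8x + 9 (mod f(x))

Since f is irreducible over F_23, F_23[x]/(f) is a field and a(x) ≠ 0 has an inverse. Apply the extended Euclidean algorithm to f(x) and a(x) in F_23[x]: f(x) = (7x + 6)·a(x) + (2x + 14);  a(x) = (5x + 4)·(2x + 14) + (13). The last nonzero remainder is the constant 13 = gcd(f, a) in F_23. Back-substituting through the division chain expresses 13 = s(x)·a(x) + t(x)·f(x) with s(x) ≡ 12x^2 + 12x + 2 (mod f), so (12x^2 + 12x + 2)·a(x) ≡ 13 (mod f). Multiplying by 13^(-1) ≡ 16 in F_23 gives a(x)^(-1) ≡ 16·(12x^2 + 12x + 2) ≡ 8x^2 + 8x + 9 (mod f). Check: (10x^2 + 9x)·(8x^2 + 8x + 9) = 11x^4 + 14x^3 + x^2 + 12x ≡ 1 (mod x^3 + 8x^2 + 10x + 14).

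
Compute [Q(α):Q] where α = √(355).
[Q(α):Q] = 2

[Q(α):Q] equals the degree of the minimal polynomial of α. Here α^2 = 355 and x^2 - 355 is irreducible (d = 355 is squarefree, ≠ 1, hence not a square), so deg(m_α) = 2. Thus [Q(α):Q] = 2.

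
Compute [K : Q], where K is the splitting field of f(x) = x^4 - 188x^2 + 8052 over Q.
[K : Q] = 4

Solving the quadratic in x^2: x^2 = (188 ± √(188^2 - 4·8052))/2 = (188 ± √3136)/2 = (188 ± 56)/2, giving x^2 = 122 or x^2 = 66. So f(x) = (x^2 - 122)(x^2 - 66) and the roots of f are ±√122, ±√66. Hence the splitting field is K = Q(√122, √66). Since 122 and 66 are distinct squarefree integers > 1, their product 8052 is not a perfect square, so √66 ∉ Q(√122). By the tower law [K:Q] = [Q(√122,√66):Q(√122)] · [Q(√122):Q] = 2 · 2 = 4.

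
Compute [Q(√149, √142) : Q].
[Q(√149, √142) : Q] = 4

[Q(√149):Q] = 2 (min poly x^2 - 149, irreducible since 149 is squarefree > 1). For the top step, suppose √142 ∈ Q(√149), say √142 = c + d√149 with c, d ∈ Q. Squaring: 142 = c^2 + 149d^2 + 2cd√149. Since √149 ∉ Q this forces 2cd = 0. If d = 0 then √142 = c ∈ Q, contradicting 142 squarefree > 1. If c = 0 then 142 = 149d^2, so 149·142 = (149d)^2 is a perfect square in Q — but 149·142 = 21158 is not a perfect square (since 149 and 142 are distinct squarefree integers). Contradiction. Hence √142 ∉ Q(√149), so x^2 - 142 stays irreducible over Q(√149) and [Q(√149, √142) : Q(√149)] = 2. By the tower law, [Q(√149, √142) : Q] = 2 · 2 = 4.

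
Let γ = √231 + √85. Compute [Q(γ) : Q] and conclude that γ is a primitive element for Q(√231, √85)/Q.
[Q(γ) : Q] = 4 (equivalently, Q(γ) = Q(√231, √85))

Obviously Q(γ) ⊆ Q(√231, √85), and [Q(√231, √85):Q] = 4 (since 231, 85 are distinct squarefree integers > 1 with 19635 not a perfect square). To show equality we compute the minimal polynomial of γ. From γ = √231 + √85: γ^2 = 231 + 2√(19635) + 85 = 316 + 2√(19635), so γ^2 - 316 = 2√(19635); squaring, (γ^2 - 316)^2 = 4·19635, i.e. γ^4 - 632γ^2 + 99856 - 78540 = 0, i.e. γ^4 - 632γ^2 + 21316 = 0. So γ is a root of x^4 - 632x^2 + 21316. This polynomial is irreducible over Q: it has no rational root (each ±√231 ± √85 is irrational), and any factorization into two quadratics over Q would force √(19635) ∈ Q (pairing opposite roots) or √231, √85 ∈ Q (other pairings), all impossible. Hence [Q(γ):Q] = 4 = [Q(√231, √85):Q], so Q(γ) = Q(√231, √85).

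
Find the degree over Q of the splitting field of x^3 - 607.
[K : Q] = 6

The roots of x^3 - 607 are ∛607, ω∛607, ω^2∛607 where ω = e^(2πi/3) is a primitive cube root of unity, so K = Q(∛607, ω). Now [Q(∛607):Q] = 3 (since 607 is not a perfect cube, x^3 - 607 is irreducible) and [Q(ω):Q] = 2. Both 2 and 3 divide [K:Q], and [K:Q] ≤ 3·2 = 6, so [K:Q] = 6. (Equivalently: Q(∛607) ⊂ R but ω ∉ R, so [K : Q(∛607)] = 2.)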